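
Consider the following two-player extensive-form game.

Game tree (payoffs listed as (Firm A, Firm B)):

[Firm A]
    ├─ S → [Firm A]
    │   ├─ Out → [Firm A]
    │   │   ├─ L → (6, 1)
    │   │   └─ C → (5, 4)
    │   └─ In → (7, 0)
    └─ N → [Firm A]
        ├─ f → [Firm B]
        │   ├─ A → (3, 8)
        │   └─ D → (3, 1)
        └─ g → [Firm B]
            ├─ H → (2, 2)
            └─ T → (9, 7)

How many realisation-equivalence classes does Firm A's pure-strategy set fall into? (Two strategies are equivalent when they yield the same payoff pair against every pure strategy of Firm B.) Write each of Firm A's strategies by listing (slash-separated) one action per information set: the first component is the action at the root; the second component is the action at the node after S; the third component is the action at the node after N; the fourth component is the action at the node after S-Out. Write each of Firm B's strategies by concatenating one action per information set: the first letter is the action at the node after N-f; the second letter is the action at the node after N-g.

Firm A has 16 pure strategies: S/Out/f/L, S/Out/f/C, S/Out/g/L, S/Out/g/C, S/In/f/L, S/In/f/C, S/In/g/L, S/In/g/C, N/Out/f/L, N/Out/f/C, N/Out/g/L, N/Out/g/C, N/In/f/L, N/In/f/C, N/In/g/L, N/In/g/C. Columns: AH, AT, DH, DT.
{S/Out/f/L, S/Out/g/L} → row (6,1) (6,1) (6,1) (6,1)
{S/Out/f/C, S/Out/g/C} → row (5,4) (5,4) (5,4) (5,4)
{S/In/f/L, S/In/f/C, S/In/g/L, S/In/g/C} → row (7,0) (7,0) (7,0) (7,0)
{N/Out/f/L, N/Out/f/C, N/In/f/L, N/In/f/C} → row (3,8) (3,8) (3,1) (3,1)
{N/Out/g/L, N/Out/g/C, N/In/g/L, N/In/g/C} → row (2,2) (9,7) (2,2) (9,7)
That's 5 distinct rows out of 16 strategies.

5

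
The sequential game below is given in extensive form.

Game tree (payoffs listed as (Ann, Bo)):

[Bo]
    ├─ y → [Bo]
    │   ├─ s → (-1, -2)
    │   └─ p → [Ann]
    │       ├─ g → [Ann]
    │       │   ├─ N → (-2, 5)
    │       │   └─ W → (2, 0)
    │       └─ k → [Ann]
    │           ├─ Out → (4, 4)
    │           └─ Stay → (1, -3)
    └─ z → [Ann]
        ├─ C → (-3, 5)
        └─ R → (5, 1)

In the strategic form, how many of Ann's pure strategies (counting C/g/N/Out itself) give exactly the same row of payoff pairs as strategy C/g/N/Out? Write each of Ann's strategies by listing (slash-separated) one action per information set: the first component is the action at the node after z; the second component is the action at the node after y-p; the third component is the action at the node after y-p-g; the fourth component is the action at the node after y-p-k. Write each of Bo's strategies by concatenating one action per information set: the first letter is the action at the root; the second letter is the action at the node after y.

2

Row for C/g/N/Out (columns ys, yp, zs, zp): (-1,-2) (-2,5) (-3,5) (-3,5).
Under C/g/N/Out, Ann's choice at the node after y-p-k can never be reached regardless of what Bo does, so varying those choices leaves every outcome unchanged.
Holding the reachable choices fixed and varying the unreachable one freely already gives 2 equivalent strategies.
No other strategy reproduces this row, so those 2 are the full class: C/g/N/Out, C/g/N/Stay.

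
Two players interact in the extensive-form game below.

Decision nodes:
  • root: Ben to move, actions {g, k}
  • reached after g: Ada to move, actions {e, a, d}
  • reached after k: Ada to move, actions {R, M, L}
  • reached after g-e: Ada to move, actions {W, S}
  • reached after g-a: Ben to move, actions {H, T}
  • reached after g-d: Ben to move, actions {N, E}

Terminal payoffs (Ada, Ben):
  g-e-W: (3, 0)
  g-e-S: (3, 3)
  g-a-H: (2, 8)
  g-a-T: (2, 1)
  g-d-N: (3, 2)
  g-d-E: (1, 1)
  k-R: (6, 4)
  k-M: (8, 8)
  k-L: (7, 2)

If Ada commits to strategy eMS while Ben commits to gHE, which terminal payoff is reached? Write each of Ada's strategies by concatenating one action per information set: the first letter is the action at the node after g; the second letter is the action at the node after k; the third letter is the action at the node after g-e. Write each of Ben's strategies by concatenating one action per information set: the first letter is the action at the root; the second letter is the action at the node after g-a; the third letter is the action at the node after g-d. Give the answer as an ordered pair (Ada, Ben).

Trace the play path from the root:
  Ben plays g
  Ada plays e at [g]
  Ada plays S at [g-e]
→ terminal payoff (3, 3).
(Ada's choice at the node after k is never reached on this path, so it doesn't affect the outcome.)

(3, 3)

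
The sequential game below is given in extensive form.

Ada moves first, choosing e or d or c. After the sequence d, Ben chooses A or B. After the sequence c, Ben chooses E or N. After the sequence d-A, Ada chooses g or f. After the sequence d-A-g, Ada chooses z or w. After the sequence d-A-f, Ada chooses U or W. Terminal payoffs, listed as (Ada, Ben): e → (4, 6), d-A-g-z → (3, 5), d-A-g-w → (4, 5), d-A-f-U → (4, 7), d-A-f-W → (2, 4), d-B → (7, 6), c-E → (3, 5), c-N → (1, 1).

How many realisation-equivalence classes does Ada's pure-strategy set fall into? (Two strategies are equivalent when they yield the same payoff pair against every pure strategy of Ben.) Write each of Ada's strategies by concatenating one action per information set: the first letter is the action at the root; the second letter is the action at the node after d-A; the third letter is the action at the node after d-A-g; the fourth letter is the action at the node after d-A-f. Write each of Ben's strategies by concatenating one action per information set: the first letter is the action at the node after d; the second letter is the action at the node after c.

6

Ada has 24 pure strategies: egzU, egzW, egwU, egwW, efzU, efzW, efwU, efwW, dgzU, dgzW, dgwU, dgwW, dfzU, dfzW, dfwU, dfwW, cgzU, cgzW, cgwU, cgwW, cfzU, cfzW, cfwU, cfwW. Columns: AE, AN, BE, BN.
{egzU, egzW, egwU, egwW, efzU, efzW, efwU, efwW} → row (4,6) (4,6) (4,6) (4,6)
{dgzU, dgzW} → row (3,5) (3,5) (7,6) (7,6)
{dgwU, dgwW} → row (4,5) (4,5) (7,6) (7,6)
{dfzU, dfwU} → row (4,7) (4,7) (7,6) (7,6)
{dfzW, dfwW} → row (2,4) (2,4) (7,6) (7,6)
{cgzU, cgzW, cgwU, cgwW, cfzU, cfzW, cfwU, cfwW} → row (3,5) (1,1) (3,5) (1,1)
That's 6 distinct rows out of 24 strategies.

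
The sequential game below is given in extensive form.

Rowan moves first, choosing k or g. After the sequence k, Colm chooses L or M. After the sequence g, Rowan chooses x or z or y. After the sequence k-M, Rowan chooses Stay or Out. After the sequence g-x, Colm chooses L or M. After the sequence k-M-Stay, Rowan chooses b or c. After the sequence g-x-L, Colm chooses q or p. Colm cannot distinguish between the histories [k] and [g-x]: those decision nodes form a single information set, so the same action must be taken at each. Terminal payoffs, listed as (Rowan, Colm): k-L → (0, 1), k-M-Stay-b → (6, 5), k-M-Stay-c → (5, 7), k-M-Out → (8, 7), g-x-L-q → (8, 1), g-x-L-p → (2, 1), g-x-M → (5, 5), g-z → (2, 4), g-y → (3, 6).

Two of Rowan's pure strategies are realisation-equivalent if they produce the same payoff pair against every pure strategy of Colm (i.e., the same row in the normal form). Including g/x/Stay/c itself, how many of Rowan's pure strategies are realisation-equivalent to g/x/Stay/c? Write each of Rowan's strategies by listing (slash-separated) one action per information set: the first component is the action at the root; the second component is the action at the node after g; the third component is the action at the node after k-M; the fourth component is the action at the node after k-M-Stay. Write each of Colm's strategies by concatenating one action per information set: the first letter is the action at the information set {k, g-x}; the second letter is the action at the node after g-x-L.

4

Row for g/x/Stay/c (columns Lq, Lp, Mq, Mp): (8,1) (2,1) (5,5) (5,5).
Under g/x/Stay/c, Rowan's choice at the node after k-M and at the node after k-M-Stay can never be reached regardless of what Colm does, so varying those choices leaves every outcome unchanged.
Holding the reachable choices fixed and varying the unreachable ones freely already gives 2 × 2 = 4 equivalent strategies.
No other strategy reproduces this row, so those 4 are the full class: g/x/Stay/b, g/x/Stay/c, g/x/Out/b, g/x/Out/c.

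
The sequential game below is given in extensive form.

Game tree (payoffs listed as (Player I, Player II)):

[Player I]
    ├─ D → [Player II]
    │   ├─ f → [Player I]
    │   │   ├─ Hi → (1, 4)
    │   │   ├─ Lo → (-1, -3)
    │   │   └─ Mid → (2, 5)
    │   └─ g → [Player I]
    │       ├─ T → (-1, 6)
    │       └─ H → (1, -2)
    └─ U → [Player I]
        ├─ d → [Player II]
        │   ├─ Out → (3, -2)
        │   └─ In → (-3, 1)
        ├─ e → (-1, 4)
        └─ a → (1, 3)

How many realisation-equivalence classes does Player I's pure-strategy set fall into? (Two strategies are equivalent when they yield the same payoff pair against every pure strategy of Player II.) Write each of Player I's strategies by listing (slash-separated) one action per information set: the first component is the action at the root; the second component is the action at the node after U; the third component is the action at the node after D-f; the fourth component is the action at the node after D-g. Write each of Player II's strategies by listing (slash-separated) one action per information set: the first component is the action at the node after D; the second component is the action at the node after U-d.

9

Player I has 36 pure strategies: D/d/Hi/T, D/d/Hi/H, D/d/Lo/T, D/d/Lo/H, D/d/Mid/T, D/d/Mid/H, D/e/Hi/T, D/e/Hi/H, D/e/Lo/T, D/e/Lo/H, D/e/Mid/T, D/e/Mid/H, D/a/Hi/T, D/a/Hi/H, D/a/Lo/T, D/a/Lo/H, D/a/Mid/T, D/a/Mid/H, U/d/Hi/T, U/d/Hi/H, U/d/Lo/T, U/d/Lo/H, U/d/Mid/T, U/d/Mid/H, U/e/Hi/T, U/e/Hi/H, U/e/Lo/T, U/e/Lo/H, U/e/Mid/T, U/e/Mid/H, U/a/Hi/T, U/a/Hi/H, U/a/Lo/T, U/a/Lo/H, U/a/Mid/T, U/a/Mid/H. Columns: f/Out, f/In, g/Out, g/In.
{D/d/Hi/T, D/e/Hi/T, D/a/Hi/T} → row (1,4) (1,4) (-1,6) (-1,6)
{D/d/Hi/H, D/e/Hi/H, D/a/Hi/H} → row (1,4) (1,4) (1,-2) (1,-2)
{D/d/Lo/T, D/e/Lo/T, D/a/Lo/T} → row (-1,-3) (-1,-3) (-1,6) (-1,6)
{D/d/Lo/H, D/e/Lo/H, D/a/Lo/H} → row (-1,-3) (-1,-3) (1,-2) (1,-2)
{D/d/Mid/T, D/e/Mid/T, D/a/Mid/T} → row (2,5) (2,5) (-1,6) (-1,6)
{D/d/Mid/H, D/e/Mid/H, D/a/Mid/H} → row (2,5) (2,5) (1,-2) (1,-2)
{U/d/Hi/T, U/d/Hi/H, U/d/Lo/T, U/d/Lo/H, U/d/Mid/T, U/d/Mid/H} → row (3,-2) (-3,1) (3,-2) (-3,1)
{U/e/Hi/T, U/e/Hi/H, U/e/Lo/T, U/e/Lo/H, U/e/Mid/T, U/e/Mid/H} → row (-1,4) (-1,4) (-1,4) (-1,4)
{U/a/Hi/T, U/a/Hi/H, U/a/Lo/T, U/a/Lo/H, U/a/Mid/T, U/a/Mid/H} → row (1,3) (1,3) (1,3) (1,3)
That's 9 distinct rows out of 36 strategies.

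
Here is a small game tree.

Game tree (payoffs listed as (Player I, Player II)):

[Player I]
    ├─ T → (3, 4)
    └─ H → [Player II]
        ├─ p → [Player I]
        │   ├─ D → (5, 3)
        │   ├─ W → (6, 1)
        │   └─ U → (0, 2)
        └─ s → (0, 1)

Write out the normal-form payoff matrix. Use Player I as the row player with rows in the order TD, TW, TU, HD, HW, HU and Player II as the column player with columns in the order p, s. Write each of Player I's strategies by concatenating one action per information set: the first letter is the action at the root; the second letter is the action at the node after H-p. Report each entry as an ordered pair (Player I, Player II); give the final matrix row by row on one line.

TD: (3,4) (3,4) | TW: (3,4) (3,4) | TU: (3,4) (3,4) | HD: (5,3) (0,1) | HW: (6,1) (0,1) | HU: (0,2) (0,1)

            p        s
  TD    (3,4)    (3,4)
  TW    (3,4)    (3,4)
  TU    (3,4)    (3,4)
  HD    (5,3)    (0,1)
  HW    (6,1)    (0,1)
  HU    (0,2)    (0,1)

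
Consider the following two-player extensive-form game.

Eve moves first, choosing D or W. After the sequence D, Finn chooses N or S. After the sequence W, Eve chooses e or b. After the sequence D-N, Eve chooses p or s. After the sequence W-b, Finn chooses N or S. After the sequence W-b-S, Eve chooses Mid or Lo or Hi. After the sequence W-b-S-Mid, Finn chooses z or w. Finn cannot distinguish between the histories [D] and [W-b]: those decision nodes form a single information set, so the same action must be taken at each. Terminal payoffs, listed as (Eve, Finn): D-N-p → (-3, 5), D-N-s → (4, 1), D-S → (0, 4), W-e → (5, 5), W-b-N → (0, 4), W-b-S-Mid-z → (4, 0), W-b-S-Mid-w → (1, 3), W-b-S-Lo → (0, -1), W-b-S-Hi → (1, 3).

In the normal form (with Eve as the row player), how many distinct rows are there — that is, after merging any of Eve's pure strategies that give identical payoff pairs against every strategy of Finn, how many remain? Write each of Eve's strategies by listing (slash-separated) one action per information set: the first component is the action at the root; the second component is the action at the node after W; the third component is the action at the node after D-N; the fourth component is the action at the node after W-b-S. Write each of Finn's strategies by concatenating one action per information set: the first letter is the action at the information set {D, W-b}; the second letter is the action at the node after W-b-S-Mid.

Eve has 24 pure strategies: D/e/p/Mid, D/e/p/Lo, D/e/p/Hi, D/e/s/Mid, D/e/s/Lo, D/e/s/Hi, D/b/p/Mid, D/b/p/Lo, D/b/p/Hi, D/b/s/Mid, D/b/s/Lo, D/b/s/Hi, W/e/p/Mid, W/e/p/Lo, W/e/p/Hi, W/e/s/Mid, W/e/s/Lo, W/e/s/Hi, W/b/p/Mid, W/b/p/Lo, W/b/p/Hi, W/b/s/Mid, W/b/s/Lo, W/b/s/Hi. Columns: Nz, Nw, Sz, Sw.
{D/e/p/Mid, D/e/p/Lo, D/e/p/Hi, D/b/p/Mid, D/b/p/Lo, D/b/p/Hi} → row (-3,5) (-3,5) (0,4) (0,4)
{D/e/s/Mid, D/e/s/Lo, D/e/s/Hi, D/b/s/Mid, D/b/s/Lo, D/b/s/Hi} → row (4,1) (4,1) (0,4) (0,4)
{W/e/p/Mid, W/e/p/Lo, W/e/p/Hi, W/e/s/Mid, W/e/s/Lo, W/e/s/Hi} → row (5,5) (5,5) (5,5) (5,5)
{W/b/p/Mid, W/b/s/Mid} → row (0,4) (0,4) (4,0) (1,3)
{W/b/p/Lo, W/b/s/Lo} → row (0,4) (0,4) (0,-1) (0,-1)
{W/b/p/Hi, W/b/s/Hi} → row (0,4) (0,4) (1,3) (1,3)
That's 6 distinct rows out of 24 strategies.

6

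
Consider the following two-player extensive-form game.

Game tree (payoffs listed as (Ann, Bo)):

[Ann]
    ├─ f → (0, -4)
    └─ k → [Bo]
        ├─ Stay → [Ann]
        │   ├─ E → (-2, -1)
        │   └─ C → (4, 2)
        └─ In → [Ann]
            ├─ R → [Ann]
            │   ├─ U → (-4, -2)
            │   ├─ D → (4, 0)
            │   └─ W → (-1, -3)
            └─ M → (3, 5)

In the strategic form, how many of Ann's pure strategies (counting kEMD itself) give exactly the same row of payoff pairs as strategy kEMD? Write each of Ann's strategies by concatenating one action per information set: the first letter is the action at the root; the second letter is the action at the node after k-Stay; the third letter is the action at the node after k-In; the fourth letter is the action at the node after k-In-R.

3

Row for kEMD (columns Stay, In): (-2,-1) (3,5).
Under kEMD, Ann's choice at the node after k-In-R can never be reached regardless of what Bo does, so varying those choices leaves every outcome unchanged.
Holding the reachable choices fixed and varying the unreachable one freely already gives 3 equivalent strategies.
No other strategy reproduces this row, so those 3 are the full class: kEMU, kEMD, kEMW.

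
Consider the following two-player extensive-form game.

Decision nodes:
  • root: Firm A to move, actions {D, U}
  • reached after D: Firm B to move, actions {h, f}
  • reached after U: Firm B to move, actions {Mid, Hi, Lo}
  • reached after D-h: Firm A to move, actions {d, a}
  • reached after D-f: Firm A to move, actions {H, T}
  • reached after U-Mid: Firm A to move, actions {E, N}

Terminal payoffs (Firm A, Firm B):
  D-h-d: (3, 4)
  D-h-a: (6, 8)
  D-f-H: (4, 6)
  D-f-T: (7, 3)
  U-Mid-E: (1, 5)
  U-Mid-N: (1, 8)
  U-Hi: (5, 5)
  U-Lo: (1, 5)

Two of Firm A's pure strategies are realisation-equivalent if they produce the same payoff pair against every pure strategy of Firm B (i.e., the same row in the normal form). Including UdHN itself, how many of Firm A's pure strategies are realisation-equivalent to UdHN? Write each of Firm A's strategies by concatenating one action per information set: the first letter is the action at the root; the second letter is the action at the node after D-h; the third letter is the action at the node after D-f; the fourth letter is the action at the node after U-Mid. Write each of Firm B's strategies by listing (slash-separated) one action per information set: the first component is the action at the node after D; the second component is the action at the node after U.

Row for UdHN (columns h/Mid, h/Hi, h/Lo, f/Mid, f/Hi, f/Lo): (1,8) (5,5) (1,5) (1,8) (5,5) (1,5).
Under UdHN, Firm A's choice at the node after D-h and at the node after D-f can never be reached regardless of what Firm B does, so varying those choices leaves every outcome unchanged.
Holding the reachable choices fixed and varying the unreachable ones freely already gives 2 × 2 = 4 equivalent strategies.
No other strategy reproduces this row, so those 4 are the full class: UdHN, UdTN, UaHN, UaTN.

4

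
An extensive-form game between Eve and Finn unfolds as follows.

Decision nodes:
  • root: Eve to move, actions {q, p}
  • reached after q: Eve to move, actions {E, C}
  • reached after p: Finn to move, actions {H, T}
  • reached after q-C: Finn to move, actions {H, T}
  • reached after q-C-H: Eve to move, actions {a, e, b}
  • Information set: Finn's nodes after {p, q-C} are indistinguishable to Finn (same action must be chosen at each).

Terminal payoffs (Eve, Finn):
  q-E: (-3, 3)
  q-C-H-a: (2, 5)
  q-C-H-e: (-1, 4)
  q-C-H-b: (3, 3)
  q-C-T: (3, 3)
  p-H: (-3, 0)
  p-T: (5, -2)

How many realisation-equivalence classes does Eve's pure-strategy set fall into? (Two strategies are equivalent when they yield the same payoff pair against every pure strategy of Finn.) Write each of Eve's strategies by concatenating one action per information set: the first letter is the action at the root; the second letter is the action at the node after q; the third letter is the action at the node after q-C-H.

Eve has 12 pure strategies: qEa, qEe, qEb, qCa, qCe, qCb, pEa, pEe, pEb, pCa, pCe, pCb. Columns: H, T.
{qEa, qEe, qEb} → row (-3,3) (-3,3)
{qCa} → row (2,5) (3,3)
{qCe} → row (-1,4) (3,3)
{qCb} → row (3,3) (3,3)
{pEa, pEe, pEb, pCa, pCe, pCb} → row (-3,0) (5,-2)
That's 5 distinct rows out of 12 strategies.

5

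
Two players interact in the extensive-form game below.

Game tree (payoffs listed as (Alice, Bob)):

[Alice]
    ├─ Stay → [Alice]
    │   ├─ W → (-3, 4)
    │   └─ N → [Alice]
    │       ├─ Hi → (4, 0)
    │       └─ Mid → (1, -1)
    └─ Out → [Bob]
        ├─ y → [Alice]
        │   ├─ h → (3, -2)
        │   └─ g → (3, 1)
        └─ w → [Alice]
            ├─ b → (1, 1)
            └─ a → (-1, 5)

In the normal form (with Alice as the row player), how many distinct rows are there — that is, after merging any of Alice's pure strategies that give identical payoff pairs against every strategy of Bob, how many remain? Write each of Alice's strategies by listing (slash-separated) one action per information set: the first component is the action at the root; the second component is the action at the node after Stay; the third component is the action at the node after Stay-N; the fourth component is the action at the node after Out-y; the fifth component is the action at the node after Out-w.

7

Alice has 32 pure strategies: Stay/W/Hi/h/b, Stay/W/Hi/h/a, Stay/W/Hi/g/b, Stay/W/Hi/g/a, Stay/W/Mid/h/b, Stay/W/Mid/h/a, Stay/W/Mid/g/b, Stay/W/Mid/g/a, Stay/N/Hi/h/b, Stay/N/Hi/h/a, Stay/N/Hi/g/b, Stay/N/Hi/g/a, Stay/N/Mid/h/b, Stay/N/Mid/h/a, Stay/N/Mid/g/b, Stay/N/Mid/g/a, Out/W/Hi/h/b, Out/W/Hi/h/a, Out/W/Hi/g/b, Out/W/Hi/g/a, Out/W/Mid/h/b, Out/W/Mid/h/a, Out/W/Mid/g/b, Out/W/Mid/g/a, Out/N/Hi/h/b, Out/N/Hi/h/a, Out/N/Hi/g/b, Out/N/Hi/g/a, Out/N/Mid/h/b, Out/N/Mid/h/a, Out/N/Mid/g/b, Out/N/Mid/g/a. Columns: y, w.
{Stay/W/Hi/h/b, Stay/W/Hi/h/a, Stay/W/Hi/g/b, Stay/W/Hi/g/a, Stay/W/Mid/h/b, Stay/W/Mid/h/a, Stay/W/Mid/g/b, Stay/W/Mid/g/a} → row (-3,4) (-3,4)
{Stay/N/Hi/h/b, Stay/N/Hi/h/a, Stay/N/Hi/g/b, Stay/N/Hi/g/a} → row (4,0) (4,0)
{Stay/N/Mid/h/b, Stay/N/Mid/h/a, Stay/N/Mid/g/b, Stay/N/Mid/g/a} → row (1,-1) (1,-1)
{Out/W/Hi/h/b, Out/W/Mid/h/b, Out/N/Hi/h/b, Out/N/Mid/h/b} → row (3,-2) (1,1)
{Out/W/Hi/h/a, Out/W/Mid/h/a, Out/N/Hi/h/a, Out/N/Mid/h/a} → row (3,-2) (-1,5)
{Out/W/Hi/g/b, Out/W/Mid/g/b, Out/N/Hi/g/b, Out/N/Mid/g/b} → row (3,1) (1,1)
{Out/W/Hi/g/a, Out/W/Mid/g/a, Out/N/Hi/g/a, Out/N/Mid/g/a} → row (3,1) (-1,5)
That's 7 distinct rows out of 32 strategies.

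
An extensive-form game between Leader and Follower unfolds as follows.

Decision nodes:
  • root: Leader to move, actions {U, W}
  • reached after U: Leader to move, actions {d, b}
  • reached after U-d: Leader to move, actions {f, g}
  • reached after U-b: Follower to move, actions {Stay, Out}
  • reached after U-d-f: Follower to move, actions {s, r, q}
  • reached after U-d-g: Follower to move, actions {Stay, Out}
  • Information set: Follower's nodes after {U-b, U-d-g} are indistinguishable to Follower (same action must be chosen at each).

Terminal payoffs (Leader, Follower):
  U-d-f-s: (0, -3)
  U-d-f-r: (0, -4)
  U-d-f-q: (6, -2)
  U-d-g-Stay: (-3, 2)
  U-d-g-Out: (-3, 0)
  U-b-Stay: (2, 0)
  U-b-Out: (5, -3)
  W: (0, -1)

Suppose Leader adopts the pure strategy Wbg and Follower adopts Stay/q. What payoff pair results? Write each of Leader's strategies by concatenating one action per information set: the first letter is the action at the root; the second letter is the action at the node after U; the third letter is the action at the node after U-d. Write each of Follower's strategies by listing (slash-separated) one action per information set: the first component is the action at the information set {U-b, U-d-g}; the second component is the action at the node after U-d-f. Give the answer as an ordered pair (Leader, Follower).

Trace the play path from the root:
  Leader plays W
→ terminal payoff (0, -1).
(Leader's choice at the node after U is never reached on this path, so it doesn't affect the outcome.)

(0, -1)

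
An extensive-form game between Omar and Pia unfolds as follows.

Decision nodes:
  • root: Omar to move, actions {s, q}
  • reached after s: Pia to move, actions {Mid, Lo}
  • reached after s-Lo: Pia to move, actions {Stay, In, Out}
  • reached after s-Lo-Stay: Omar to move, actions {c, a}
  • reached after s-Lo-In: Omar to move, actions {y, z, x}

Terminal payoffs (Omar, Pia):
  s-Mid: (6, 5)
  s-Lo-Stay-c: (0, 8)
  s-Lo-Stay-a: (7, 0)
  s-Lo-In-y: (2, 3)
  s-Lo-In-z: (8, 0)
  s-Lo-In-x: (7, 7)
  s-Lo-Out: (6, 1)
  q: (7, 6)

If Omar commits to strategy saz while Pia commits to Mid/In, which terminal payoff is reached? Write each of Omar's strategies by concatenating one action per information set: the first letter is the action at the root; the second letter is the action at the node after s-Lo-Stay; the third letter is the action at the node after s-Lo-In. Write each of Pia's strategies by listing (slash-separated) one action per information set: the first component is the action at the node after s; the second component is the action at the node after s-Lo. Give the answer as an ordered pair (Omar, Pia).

(6, 5)

Trace the play path from the root:
  Omar plays s
  Pia plays Mid at [s]
→ terminal payoff (6, 5).
(Omar's choice at the node after s-Lo-Stay is never reached on this path, so it doesn't affect the outcome.)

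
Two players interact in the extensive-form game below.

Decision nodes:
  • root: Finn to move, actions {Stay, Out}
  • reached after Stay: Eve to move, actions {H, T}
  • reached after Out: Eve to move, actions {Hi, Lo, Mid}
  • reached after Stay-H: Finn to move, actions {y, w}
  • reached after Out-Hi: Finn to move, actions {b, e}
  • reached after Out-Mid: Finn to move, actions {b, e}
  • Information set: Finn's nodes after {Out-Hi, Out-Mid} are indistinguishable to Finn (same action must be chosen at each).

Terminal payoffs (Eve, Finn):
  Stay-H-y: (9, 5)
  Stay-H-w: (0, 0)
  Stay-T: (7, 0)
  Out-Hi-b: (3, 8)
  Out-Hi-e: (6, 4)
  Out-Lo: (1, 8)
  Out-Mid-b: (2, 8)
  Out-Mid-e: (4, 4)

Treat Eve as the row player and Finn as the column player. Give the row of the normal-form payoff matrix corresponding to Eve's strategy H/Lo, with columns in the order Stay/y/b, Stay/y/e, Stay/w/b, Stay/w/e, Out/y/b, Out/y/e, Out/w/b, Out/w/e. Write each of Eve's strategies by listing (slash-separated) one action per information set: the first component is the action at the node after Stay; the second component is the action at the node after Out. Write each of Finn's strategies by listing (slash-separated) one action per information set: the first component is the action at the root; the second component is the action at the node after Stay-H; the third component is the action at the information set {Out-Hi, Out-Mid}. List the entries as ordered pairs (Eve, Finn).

vs Stay/y/b: Finn plays Stay → Eve plays H at [Stay] → Finn plays y at [Stay-H] → (9, 5)
vs Stay/y/e: Finn plays Stay → Eve plays H at [Stay] → Finn plays y at [Stay-H] → (9, 5)
vs Stay/w/b: Finn plays Stay → Eve plays H at [Stay] → Finn plays w at [Stay-H] → (0, 0)
vs Stay/w/e: Finn plays Stay → Eve plays H at [Stay] → Finn plays w at [Stay-H] → (0, 0)
vs Out/y/b: Finn plays Out → Eve plays Lo at [Out] → (1, 8)
vs Out/y/e: Finn plays Out → Eve plays Lo at [Out] → (1, 8)
vs Out/w/b: Finn plays Out → Eve plays Lo at [Out] → (1, 8)
vs Out/w/e: Finn plays Out → Eve plays Lo at [Out] → (1, 8)

(9,5) (9,5) (0,0) (0,0) (1,8) (1,8) (1,8) (1,8)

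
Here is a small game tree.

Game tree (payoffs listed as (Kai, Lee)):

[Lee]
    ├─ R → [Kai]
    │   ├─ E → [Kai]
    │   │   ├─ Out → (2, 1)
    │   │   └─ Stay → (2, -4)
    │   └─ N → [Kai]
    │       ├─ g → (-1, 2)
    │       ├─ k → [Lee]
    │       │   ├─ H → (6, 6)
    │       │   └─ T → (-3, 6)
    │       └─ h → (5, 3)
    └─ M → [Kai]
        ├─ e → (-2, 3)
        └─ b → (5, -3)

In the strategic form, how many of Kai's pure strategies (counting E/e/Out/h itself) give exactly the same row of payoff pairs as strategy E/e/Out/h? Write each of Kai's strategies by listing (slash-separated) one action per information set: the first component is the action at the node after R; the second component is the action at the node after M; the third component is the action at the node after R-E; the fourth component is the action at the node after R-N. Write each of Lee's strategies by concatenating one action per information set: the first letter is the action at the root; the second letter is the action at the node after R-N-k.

3

Row for E/e/Out/h (columns RH, RT, MH, MT): (2,1) (2,1) (-2,3) (-2,3).
Under E/e/Out/h, Kai's choice at the node after R-N can never be reached regardless of what Lee does, so varying those choices leaves every outcome unchanged.
Holding the reachable choices fixed and varying the unreachable one freely already gives 3 equivalent strategies.
No other strategy reproduces this row, so those 3 are the full class: E/e/Out/g, E/e/Out/k, E/e/Out/h.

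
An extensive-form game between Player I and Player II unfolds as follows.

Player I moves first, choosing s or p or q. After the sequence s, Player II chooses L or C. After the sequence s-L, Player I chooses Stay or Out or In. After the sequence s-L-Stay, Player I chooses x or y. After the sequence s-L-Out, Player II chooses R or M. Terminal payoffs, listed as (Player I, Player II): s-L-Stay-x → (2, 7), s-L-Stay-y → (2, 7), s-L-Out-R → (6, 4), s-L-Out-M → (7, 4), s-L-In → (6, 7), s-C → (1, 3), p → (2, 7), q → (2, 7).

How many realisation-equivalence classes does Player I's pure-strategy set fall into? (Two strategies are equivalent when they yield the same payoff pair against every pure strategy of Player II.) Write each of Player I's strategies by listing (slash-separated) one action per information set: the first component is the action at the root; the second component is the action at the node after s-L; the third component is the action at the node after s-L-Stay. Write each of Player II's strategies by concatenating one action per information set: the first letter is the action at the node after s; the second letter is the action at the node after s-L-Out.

4

Player I has 18 pure strategies: s/Stay/x, s/Stay/y, s/Out/x, s/Out/y, s/In/x, s/In/y, p/Stay/x, p/Stay/y, p/Out/x, p/Out/y, p/In/x, p/In/y, q/Stay/x, q/Stay/y, q/Out/x, q/Out/y, q/In/x, q/In/y. Columns: LR, LM, CR, CM.
{s/Stay/x, s/Stay/y} → row (2,7) (2,7) (1,3) (1,3)
{s/Out/x, s/Out/y} → row (6,4) (7,4) (1,3) (1,3)
{s/In/x, s/In/y} → row (6,7) (6,7) (1,3) (1,3)
{p/Stay/x, p/Stay/y, p/Out/x, p/Out/y, p/In/x, p/In/y, q/Stay/x, q/Stay/y, q/Out/x, q/Out/y, q/In/x, q/In/y} → row (2,7) (2,7) (2,7) (2,7)
That's 4 distinct rows out of 18 strategies.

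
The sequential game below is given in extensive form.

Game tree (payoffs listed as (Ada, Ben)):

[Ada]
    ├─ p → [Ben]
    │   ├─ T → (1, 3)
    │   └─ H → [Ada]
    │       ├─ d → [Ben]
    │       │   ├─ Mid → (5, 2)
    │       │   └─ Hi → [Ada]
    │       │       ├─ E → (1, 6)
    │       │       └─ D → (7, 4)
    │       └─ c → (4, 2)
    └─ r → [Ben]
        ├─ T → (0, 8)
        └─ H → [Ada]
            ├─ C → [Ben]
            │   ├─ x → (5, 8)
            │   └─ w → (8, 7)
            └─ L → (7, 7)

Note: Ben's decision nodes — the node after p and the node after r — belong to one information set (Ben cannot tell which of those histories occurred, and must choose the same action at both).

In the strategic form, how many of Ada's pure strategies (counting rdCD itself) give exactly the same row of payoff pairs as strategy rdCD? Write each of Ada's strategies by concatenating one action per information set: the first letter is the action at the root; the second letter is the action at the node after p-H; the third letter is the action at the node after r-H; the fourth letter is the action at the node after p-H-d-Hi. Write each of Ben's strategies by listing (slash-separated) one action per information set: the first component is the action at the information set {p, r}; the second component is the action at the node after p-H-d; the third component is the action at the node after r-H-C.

Row for rdCD (columns T/Mid/x, T/Mid/w, T/Hi/x, T/Hi/w, H/Mid/x, H/Mid/w, H/Hi/x, H/Hi/w): (0,8) (0,8) (0,8) (0,8) (5,8) (8,7) (5,8) (8,7).
Under rdCD, Ada's choice at the node after p-H and at the node after p-H-d-Hi can never be reached regardless of what Ben does, so varying those choices leaves every outcome unchanged.
Holding the reachable choices fixed and varying the unreachable ones freely already gives 2 × 2 = 4 equivalent strategies.
No other strategy reproduces this row, so those 4 are the full class: rdCE, rdCD, rcCE, rcCD.

4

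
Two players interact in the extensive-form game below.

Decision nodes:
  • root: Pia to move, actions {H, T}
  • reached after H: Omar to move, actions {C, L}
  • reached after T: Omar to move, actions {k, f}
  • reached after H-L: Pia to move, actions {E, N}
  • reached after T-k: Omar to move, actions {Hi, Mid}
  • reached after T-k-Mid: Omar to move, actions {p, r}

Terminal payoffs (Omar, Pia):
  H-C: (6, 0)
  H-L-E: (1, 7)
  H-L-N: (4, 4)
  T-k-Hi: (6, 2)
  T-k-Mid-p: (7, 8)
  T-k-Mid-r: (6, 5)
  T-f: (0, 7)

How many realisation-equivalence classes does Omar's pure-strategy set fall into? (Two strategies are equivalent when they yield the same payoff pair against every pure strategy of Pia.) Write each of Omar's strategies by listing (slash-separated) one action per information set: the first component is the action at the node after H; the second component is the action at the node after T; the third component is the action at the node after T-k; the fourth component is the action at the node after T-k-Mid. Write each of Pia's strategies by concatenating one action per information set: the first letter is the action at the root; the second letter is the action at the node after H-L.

8

Omar has 16 pure strategies: C/k/Hi/p, C/k/Hi/r, C/k/Mid/p, C/k/Mid/r, C/f/Hi/p, C/f/Hi/r, C/f/Mid/p, C/f/Mid/r, L/k/Hi/p, L/k/Hi/r, L/k/Mid/p, L/k/Mid/r, L/f/Hi/p, L/f/Hi/r, L/f/Mid/p, L/f/Mid/r. Columns: HE, HN, TE, TN.
{C/k/Hi/p, C/k/Hi/r} → row (6,0) (6,0) (6,2) (6,2)
{C/k/Mid/p} → row (6,0) (6,0) (7,8) (7,8)
{C/k/Mid/r} → row (6,0) (6,0) (6,5) (6,5)
{C/f/Hi/p, C/f/Hi/r, C/f/Mid/p, C/f/Mid/r} → row (6,0) (6,0) (0,7) (0,7)
{L/k/Hi/p, L/k/Hi/r} → row (1,7) (4,4) (6,2) (6,2)
{L/k/Mid/p} → row (1,7) (4,4) (7,8) (7,8)
{L/k/Mid/r} → row (1,7) (4,4) (6,5) (6,5)
{L/f/Hi/p, L/f/Hi/r, L/f/Mid/p, L/f/Mid/r} → row (1,7) (4,4) (0,7) (0,7)
That's 8 distinct rows out of 16 strategies.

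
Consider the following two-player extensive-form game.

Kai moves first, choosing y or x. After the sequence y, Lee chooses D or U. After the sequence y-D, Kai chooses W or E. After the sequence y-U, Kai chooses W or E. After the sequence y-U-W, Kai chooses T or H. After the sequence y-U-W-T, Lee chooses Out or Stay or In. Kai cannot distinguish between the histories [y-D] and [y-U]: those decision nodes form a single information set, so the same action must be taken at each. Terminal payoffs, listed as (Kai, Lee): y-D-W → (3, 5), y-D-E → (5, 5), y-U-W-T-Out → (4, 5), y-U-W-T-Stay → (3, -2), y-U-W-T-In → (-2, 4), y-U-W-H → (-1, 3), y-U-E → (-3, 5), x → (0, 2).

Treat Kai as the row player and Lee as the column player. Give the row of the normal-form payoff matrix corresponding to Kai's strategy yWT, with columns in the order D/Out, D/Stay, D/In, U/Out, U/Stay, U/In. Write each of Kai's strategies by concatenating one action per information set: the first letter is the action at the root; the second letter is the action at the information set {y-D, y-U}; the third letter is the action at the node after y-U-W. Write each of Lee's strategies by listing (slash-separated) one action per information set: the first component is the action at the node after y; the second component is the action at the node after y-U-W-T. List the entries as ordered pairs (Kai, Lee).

(3,5) (3,5) (3,5) (4,5) (3,-2) (-2,4)

vs D/Out: Kai plays y → Lee plays D at [y] → Kai plays W at [y-D] → (3, 5)
vs D/Stay: Kai plays y → Lee plays D at [y] → Kai plays W at [y-D] → (3, 5)
vs D/In: Kai plays y → Lee plays D at [y] → Kai plays W at [y-D] → (3, 5)
vs U/Out: Kai plays y → Lee plays U at [y] → Kai plays W at [y-U] → Kai plays T at [y-U-W] → Lee plays Out at [y-U-W-T] → (4, 5)
vs U/Stay: Kai plays y → Lee plays U at [y] → Kai plays W at [y-U] → Kai plays T at [y-U-W] → Lee plays Stay at [y-U-W-T] → (3, -2)
vs U/In: Kai plays y → Lee plays U at [y] → Kai plays W at [y-U] → Kai plays T at [y-U-W] → Lee plays In at [y-U-W-T] → (-2, 4)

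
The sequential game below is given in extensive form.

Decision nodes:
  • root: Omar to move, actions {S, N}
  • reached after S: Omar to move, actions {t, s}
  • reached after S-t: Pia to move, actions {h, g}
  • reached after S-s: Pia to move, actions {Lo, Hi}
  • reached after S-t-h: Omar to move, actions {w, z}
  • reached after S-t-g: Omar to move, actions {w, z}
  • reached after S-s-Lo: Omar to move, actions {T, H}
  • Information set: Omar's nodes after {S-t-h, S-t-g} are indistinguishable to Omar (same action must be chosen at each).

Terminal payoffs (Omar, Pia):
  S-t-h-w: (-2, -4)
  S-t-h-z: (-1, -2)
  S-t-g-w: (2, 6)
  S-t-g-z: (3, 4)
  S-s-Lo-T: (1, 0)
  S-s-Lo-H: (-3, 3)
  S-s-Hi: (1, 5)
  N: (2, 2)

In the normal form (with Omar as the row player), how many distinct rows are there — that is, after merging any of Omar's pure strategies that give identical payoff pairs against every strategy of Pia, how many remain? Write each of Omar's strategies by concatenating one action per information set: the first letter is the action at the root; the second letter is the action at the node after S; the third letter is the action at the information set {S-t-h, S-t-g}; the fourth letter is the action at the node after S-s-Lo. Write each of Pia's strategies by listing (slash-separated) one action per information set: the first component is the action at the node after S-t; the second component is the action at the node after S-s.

5

Omar has 16 pure strategies: StwT, StwH, StzT, StzH, SswT, SswH, SszT, SszH, NtwT, NtwH, NtzT, NtzH, NswT, NswH, NszT, NszH. Columns: h/Lo, h/Hi, g/Lo, g/Hi.
{StwT, StwH} → row (-2,-4) (-2,-4) (2,6) (2,6)
{StzT, StzH} → row (-1,-2) (-1,-2) (3,4) (3,4)
{SswT, SszT} → row (1,0) (1,5) (1,0) (1,5)
{SswH, SszH} → row (-3,3) (1,5) (-3,3) (1,5)
{NtwT, NtwH, NtzT, NtzH, NswT, NswH, NszT, NszH} → row (2,2) (2,2) (2,2) (2,2)
That's 5 distinct rows out of 16 strategies.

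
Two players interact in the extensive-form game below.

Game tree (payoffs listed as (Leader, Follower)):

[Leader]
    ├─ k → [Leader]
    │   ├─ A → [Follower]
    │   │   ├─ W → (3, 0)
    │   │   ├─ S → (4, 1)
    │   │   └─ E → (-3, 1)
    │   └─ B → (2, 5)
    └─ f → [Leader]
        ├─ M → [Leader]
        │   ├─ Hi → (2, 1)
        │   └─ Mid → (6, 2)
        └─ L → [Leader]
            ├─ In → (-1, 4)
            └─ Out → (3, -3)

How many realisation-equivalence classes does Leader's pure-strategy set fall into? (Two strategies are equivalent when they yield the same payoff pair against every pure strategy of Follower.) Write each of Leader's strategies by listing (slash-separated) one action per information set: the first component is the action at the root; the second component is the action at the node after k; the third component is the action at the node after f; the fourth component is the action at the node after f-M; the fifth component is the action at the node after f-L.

Leader has 32 pure strategies: k/A/M/Hi/In, k/A/M/Hi/Out, k/A/M/Mid/In, k/A/M/Mid/Out, k/A/L/Hi/In, k/A/L/Hi/Out, k/A/L/Mid/In, k/A/L/Mid/Out, k/B/M/Hi/In, k/B/M/Hi/Out, k/B/M/Mid/In, k/B/M/Mid/Out, k/B/L/Hi/In, k/B/L/Hi/Out, k/B/L/Mid/In, k/B/L/Mid/Out, f/A/M/Hi/In, f/A/M/Hi/Out, f/A/M/Mid/In, f/A/M/Mid/Out, f/A/L/Hi/In, f/A/L/Hi/Out, f/A/L/Mid/In, f/A/L/Mid/Out, f/B/M/Hi/In, f/B/M/Hi/Out, f/B/M/Mid/In, f/B/M/Mid/Out, f/B/L/Hi/In, f/B/L/Hi/Out, f/B/L/Mid/In, f/B/L/Mid/Out. Columns: W, S, E.
{k/A/M/Hi/In, k/A/M/Hi/Out, k/A/M/Mid/In, k/A/M/Mid/Out, k/A/L/Hi/In, k/A/L/Hi/Out, k/A/L/Mid/In, k/A/L/Mid/Out} → row (3,0) (4,1) (-3,1)
{k/B/M/Hi/In, k/B/M/Hi/Out, k/B/M/Mid/In, k/B/M/Mid/Out, k/B/L/Hi/In, k/B/L/Hi/Out, k/B/L/Mid/In, k/B/L/Mid/Out} → row (2,5) (2,5) (2,5)
{f/A/M/Hi/In, f/A/M/Hi/Out, f/B/M/Hi/In, f/B/M/Hi/Out} → row (2,1) (2,1) (2,1)
{f/A/M/Mid/In, f/A/M/Mid/Out, f/B/M/Mid/In, f/B/M/Mid/Out} → row (6,2) (6,2) (6,2)
{f/A/L/Hi/In, f/A/L/Mid/In, f/B/L/Hi/In, f/B/L/Mid/In} → row (-1,4) (-1,4) (-1,4)
{f/A/L/Hi/Out, f/A/L/Mid/Out, f/B/L/Hi/Out, f/B/L/Mid/Out} → row (3,-3) (3,-3) (3,-3)
That's 6 distinct rows out of 32 strategies.

6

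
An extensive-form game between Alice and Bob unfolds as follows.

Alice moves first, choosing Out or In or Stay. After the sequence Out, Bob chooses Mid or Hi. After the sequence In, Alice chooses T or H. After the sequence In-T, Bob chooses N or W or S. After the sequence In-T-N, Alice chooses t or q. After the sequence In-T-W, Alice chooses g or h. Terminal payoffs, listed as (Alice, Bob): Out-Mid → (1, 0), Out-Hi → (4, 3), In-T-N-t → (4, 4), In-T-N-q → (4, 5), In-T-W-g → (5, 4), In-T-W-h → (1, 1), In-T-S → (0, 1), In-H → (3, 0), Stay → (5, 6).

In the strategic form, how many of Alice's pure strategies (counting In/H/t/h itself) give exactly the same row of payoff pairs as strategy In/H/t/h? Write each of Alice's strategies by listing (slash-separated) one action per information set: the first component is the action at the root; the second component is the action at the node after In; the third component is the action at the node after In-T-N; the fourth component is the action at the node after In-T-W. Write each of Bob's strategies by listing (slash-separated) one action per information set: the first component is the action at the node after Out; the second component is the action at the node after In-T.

4

Row for In/H/t/h (columns Mid/N, Mid/W, Mid/S, Hi/N, Hi/W, Hi/S): (3,0) (3,0) (3,0) (3,0) (3,0) (3,0).
Under In/H/t/h, Alice's choice at the node after In-T-N and at the node after In-T-W can never be reached regardless of what Bob does, so varying those choices leaves every outcome unchanged.
Holding the reachable choices fixed and varying the unreachable ones freely already gives 2 × 2 = 4 equivalent strategies.
No other strategy reproduces this row, so those 4 are the full class: In/H/t/g, In/H/t/h, In/H/q/g, In/H/q/h.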